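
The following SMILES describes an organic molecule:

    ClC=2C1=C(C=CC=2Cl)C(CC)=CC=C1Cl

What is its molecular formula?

Walk through each heavy atom and fill implicit hydrogens from standard valence (C 4, N 3, O 2, S 2, halogen 1):
  atom 1: Cl (halogen, monovalent) → 0 H
  atom 2: C, bond orders sum to 4 (valence 4) → 0 H
  atom 3: C, bond orders sum to 4 (valence 4) → 0 H
  atom 4: C, bond orders sum to 4 (valence 4) → 0 H
  atom 5: C, bond orders sum to 3 (valence 4) → 1 H
  atom 6: C, bond orders sum to 3 (valence 4) → 1 H
  atom 7: C, bond orders sum to 4 (valence 4) → 0 H
  atom 8: Cl (halogen, monovalent) → 0 H
  atom 9: C, bond orders sum to 4 (valence 4) → 0 H
  atom 10: C, bond orders sum to 2 (valence 4) → 2 H
  atom 11: C, bond orders sum to 1 (valence 4) → 3 H
  atom 12: C, bond orders sum to 3 (valence 4) → 1 H
  atom 13: C, bond orders sum to 3 (valence 4) → 1 H
  atom 14: C, bond orders sum to 4 (valence 4) → 0 H
  atom 15: Cl (halogen, monovalent) → 0 H
Totals → C:12, H:9, Cl:3.
In Hill order: C12H9Cl3.

C12H9Cl3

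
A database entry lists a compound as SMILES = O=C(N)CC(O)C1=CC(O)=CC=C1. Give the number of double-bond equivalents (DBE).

5

Molecular formula: C9H11NO3.
DoU = (2C + 2 + N − H − X) / 2, where X is the halogen count and O/S are ignored.
    = (2·9 + 2 + 1 − 11 − 0) / 2 = 10 / 2 = 5.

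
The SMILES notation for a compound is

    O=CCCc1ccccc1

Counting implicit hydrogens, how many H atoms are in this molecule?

Walk through each heavy atom and fill implicit hydrogens from standard valence (C 4, N 3, O 2, S 2, halogen 1); for lowercase aromatic atoms, an aromatic c carries 1 H when it has two neighbours and 0 H with three, and aromatic n carries 0 H:
  atom 1: O, bond orders sum to 2 (valence 2) → 0 H
  atom 2: C, bond orders sum to 3 (valence 4) → 1 H
  atom 3: C, bond orders sum to 2 (valence 4) → 2 H
  atom 4: C, bond orders sum to 2 (valence 4) → 2 H
  atom 5: aromatic c, 3 neighbours → 0 H
  atom 6: aromatic c, 2 neighbours → 1 H
  atom 7: aromatic c, 2 neighbours → 1 H
  atom 8: aromatic c, 2 neighbours → 1 H
  atom 9: aromatic c, 2 neighbours → 1 H
  atom 10: aromatic c, 2 neighbours → 1 H
Total hydrogens: 10.

10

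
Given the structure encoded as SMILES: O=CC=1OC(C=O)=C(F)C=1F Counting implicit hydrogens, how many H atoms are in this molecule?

2

Walk through each heavy atom and fill implicit hydrogens from standard valence (C 4, N 3, O 2, S 2, halogen 1):
  atom 1: O, bond orders sum to 2 (valence 2) → 0 H
  atom 2: C, bond orders sum to 3 (valence 4) → 1 H
  atom 3: C, bond orders sum to 4 (valence 4) → 0 H
  atom 4: O, bond orders sum to 2 (valence 2) → 0 H
  atom 5: C, bond orders sum to 4 (valence 4) → 0 H
  atom 6: C, bond orders sum to 3 (valence 4) → 1 H
  atom 7: O, bond orders sum to 2 (valence 2) → 0 H
  atom 8: C, bond orders sum to 4 (valence 4) → 0 H
  atom 9: F (halogen, monovalent) → 0 H
  atom 10: C, bond orders sum to 4 (valence 4) → 0 H
  atom 11: F (halogen, monovalent) → 0 H
Total hydrogens: 2.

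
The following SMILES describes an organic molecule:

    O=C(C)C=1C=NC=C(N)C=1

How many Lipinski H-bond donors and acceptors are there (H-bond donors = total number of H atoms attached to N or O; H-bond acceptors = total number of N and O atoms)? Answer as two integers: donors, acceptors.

Donors: find every N or O and count the H atoms it carries.
  atom 1 (O): bond orders sum to 2 → 0 H
  atom 6 (N): bond orders sum to 3 → 0 H
  atom 9 (N): bond orders sum to 1 → 2 H
Lipinski HBD = 2.
Acceptors: N atoms = 2, O atoms = 1 → HBA = 3.

2, 3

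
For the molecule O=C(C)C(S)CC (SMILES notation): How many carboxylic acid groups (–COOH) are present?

Scan the SMILES for the carboxylic acid motif — none present.
Groups that are present: 1 ketone, 1 thiol.

0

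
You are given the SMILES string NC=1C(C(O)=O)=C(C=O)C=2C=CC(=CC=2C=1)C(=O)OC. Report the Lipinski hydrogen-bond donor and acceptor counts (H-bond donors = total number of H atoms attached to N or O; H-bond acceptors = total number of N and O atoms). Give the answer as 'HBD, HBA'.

3, 6

Donors: find every N or O and count the H atoms it carries.
  atom 1 (N): bond orders sum to 1 → 2 H
  atom 5 (O): bond orders sum to 1 → 1 H
  atom 6 (O): bond orders sum to 2 → 0 H
  atom 9 (O): bond orders sum to 2 → 0 H
  atom 18 (O): bond orders sum to 2 → 0 H
  atom 19 (O): bond orders sum to 2 → 0 H
Lipinski HBD = 3.
Acceptors: N atoms = 1, O atoms = 5 → HBA = 6.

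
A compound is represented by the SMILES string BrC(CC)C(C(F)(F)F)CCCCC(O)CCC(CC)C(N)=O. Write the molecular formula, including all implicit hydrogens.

C16H29BrF3NO2

Walk through each heavy atom and fill implicit hydrogens from standard valence (C 4, N 3, O 2, S 2, halogen 1):
  atom 1: Br (halogen, monovalent) → 0 H
  atom 2: C, bond orders sum to 3 (valence 4) → 1 H
  atom 3: C, bond orders sum to 2 (valence 4) → 2 H
  atom 4: C, bond orders sum to 1 (valence 4) → 3 H
  atom 5: C, bond orders sum to 3 (valence 4) → 1 H
  atom 6: C, bond orders sum to 4 (valence 4) → 0 H
  atom 7: F (halogen, monovalent) → 0 H
  atom 8: F (halogen, monovalent) → 0 H
  atom 9: F (halogen, monovalent) → 0 H
  atom 10: C, bond orders sum to 2 (valence 4) → 2 H
  atom 11: C, bond orders sum to 2 (valence 4) → 2 H
  atom 12: C, bond orders sum to 2 (valence 4) → 2 H
  atom 13: C, bond orders sum to 2 (valence 4) → 2 H
  atom 14: C, bond orders sum to 3 (valence 4) → 1 H
  atom 15: O, bond orders sum to 1 (valence 2) → 1 H
  atom 16: C, bond orders sum to 2 (valence 4) → 2 H
  atom 17: C, bond orders sum to 2 (valence 4) → 2 H
  atom 18: C, bond orders sum to 3 (valence 4) → 1 H
  atom 19: C, bond orders sum to 2 (valence 4) → 2 H
  atom 20: C, bond orders sum to 1 (valence 4) → 3 H
  atom 21: C, bond orders sum to 4 (valence 4) → 0 H
  atom 22: N, bond orders sum to 1 (valence 3) → 2 H
  atom 23: O, bond orders sum to 2 (valence 2) → 0 H
Totals → C:16, H:29, Br:1, F:3, N:1, O:2.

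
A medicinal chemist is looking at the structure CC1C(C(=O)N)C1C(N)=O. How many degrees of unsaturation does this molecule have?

Degree of unsaturation = (number of rings) + (number of π bonds).
Ring closures in the SMILES: 1.
π bonds: 2 double bonds (each 1 DoU) → 2 DoU from unsaturation.
Total DoU = 1 + 2 = 3.

3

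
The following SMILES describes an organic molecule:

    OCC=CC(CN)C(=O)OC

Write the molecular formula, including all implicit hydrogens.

C7H13NO3

Walk through each heavy atom and fill implicit hydrogens from standard valence (C 4, N 3, O 2, S 2, halogen 1):
  atom 1: O, bond orders sum to 1 (valence 2) → 1 H
  atom 2: C, bond orders sum to 2 (valence 4) → 2 H
  atom 3: C, bond orders sum to 3 (valence 4) → 1 H
  atom 4: C, bond orders sum to 3 (valence 4) → 1 H
  atom 5: C, bond orders sum to 3 (valence 4) → 1 H
  atom 6: C, bond orders sum to 2 (valence 4) → 2 H
  atom 7: N, bond orders sum to 1 (valence 3) → 2 H
  atom 8: C, bond orders sum to 4 (valence 4) → 0 H
  atom 9: O, bond orders sum to 2 (valence 2) → 0 H
  atom 10: O, bond orders sum to 2 (valence 2) → 0 H
  atom 11: C, bond orders sum to 1 (valence 4) → 3 H
Totals → C:7, H:13, N:1, O:3.
In Hill order: C7H13NO3.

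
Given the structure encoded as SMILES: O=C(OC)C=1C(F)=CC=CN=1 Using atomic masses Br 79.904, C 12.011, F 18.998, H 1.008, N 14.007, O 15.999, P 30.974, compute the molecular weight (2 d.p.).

First, the molecular formula is C7H6FNO2 (counting implicit H from valence).
  C: 7 × 12.011 = 84.077
  F: 1 × 18.998 = 18.998
  H: 6 × 1.008 = 6.048
  N: 1 × 14.007 = 14.007
  O: 2 × 15.999 = 31.998
Sum: 7×12.011 + 1×18.998 + 6×1.008 + 1×14.007 + 2×15.999 = 155.128 → 155.13 g/mol.

155.13 g/mol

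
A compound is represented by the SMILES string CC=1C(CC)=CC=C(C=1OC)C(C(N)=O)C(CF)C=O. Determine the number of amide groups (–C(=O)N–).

1

The amide motif appears at heavy-atom position 13 in the SMILES.
Other groups present: 1 aldehyde, 1 ether.
Amide count: 1.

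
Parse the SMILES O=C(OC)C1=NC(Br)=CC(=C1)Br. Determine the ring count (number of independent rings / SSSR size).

1

In SMILES, each pair of matching ring-closure digits denotes one ring-closing bond; the number of such bonds equals the number of independent rings.
Ring-closure bonds here: 1.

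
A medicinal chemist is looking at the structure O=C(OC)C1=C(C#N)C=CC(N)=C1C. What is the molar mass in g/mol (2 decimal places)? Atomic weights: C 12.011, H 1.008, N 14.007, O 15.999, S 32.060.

190.20 g/mol

First, the molecular formula is C10H10N2O2 (counting implicit H from valence).
  C: 10 × 12.011 = 120.110
  H: 10 × 1.008 = 10.080
  N: 2 × 14.007 = 28.014
  O: 2 × 15.999 = 31.998
Sum: 10×12.011 + 10×1.008 + 2×14.007 + 2×15.999 = 190.202 → 190.20 g/mol.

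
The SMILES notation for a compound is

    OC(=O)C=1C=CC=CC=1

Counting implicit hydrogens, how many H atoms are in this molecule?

Walk through each heavy atom and fill implicit hydrogens from standard valence (C 4, N 3, O 2, S 2, halogen 1):
  atom 1: O, bond orders sum to 1 (valence 2) → 1 H
  atom 2: C, bond orders sum to 4 (valence 4) → 0 H
  atom 3: O, bond orders sum to 2 (valence 2) → 0 H
  atom 4: C, bond orders sum to 4 (valence 4) → 0 H
  atom 5: C, bond orders sum to 3 (valence 4) → 1 H
  atom 6: C, bond orders sum to 3 (valence 4) → 1 H
  atom 7: C, bond orders sum to 3 (valence 4) → 1 H
  atom 8: C, bond orders sum to 3 (valence 4) → 1 H
  atom 9: C, bond orders sum to 3 (valence 4) → 1 H
Total hydrogens: 6.

6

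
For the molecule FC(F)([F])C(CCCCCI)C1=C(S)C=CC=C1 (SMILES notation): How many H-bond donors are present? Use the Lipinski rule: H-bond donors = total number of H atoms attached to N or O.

0

Donors: find every N or O and count the H atoms it carries.
  (no N or O atoms present)
Lipinski HBD = 0.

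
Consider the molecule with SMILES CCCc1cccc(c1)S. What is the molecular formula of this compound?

Walk through each heavy atom and fill implicit hydrogens from standard valence (C 4, N 3, O 2, S 2, halogen 1); for lowercase aromatic atoms, an aromatic c carries 1 H when it has two neighbours and 0 H with three, and aromatic n carries 0 H:
  atom 1: C, bond orders sum to 1 (valence 4) → 3 H
  atom 2: C, bond orders sum to 2 (valence 4) → 2 H
  atom 3: C, bond orders sum to 2 (valence 4) → 2 H
  atom 4: aromatic c, 3 neighbours → 0 H
  atom 5: aromatic c, 2 neighbours → 1 H
  atom 6: aromatic c, 2 neighbours → 1 H
  atom 7: aromatic c, 2 neighbours → 1 H
  atom 8: aromatic c, 3 neighbours → 0 H
  atom 9: aromatic c, 2 neighbours → 1 H
  atom 10: S, bond orders sum to 1 (valence 2) → 1 H
Totals → C:9, H:12, S:1.
In Hill order: C9H12S.

C9H12S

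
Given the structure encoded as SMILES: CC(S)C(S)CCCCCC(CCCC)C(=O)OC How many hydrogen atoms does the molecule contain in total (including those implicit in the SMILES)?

Walk through each heavy atom and fill implicit hydrogens from standard valence (C 4, N 3, O 2, S 2, halogen 1):
  atom 1: C, bond orders sum to 1 (valence 4) → 3 H
  atom 2: C, bond orders sum to 3 (valence 4) → 1 H
  atom 3: S, bond orders sum to 1 (valence 2) → 1 H
  atom 4: C, bond orders sum to 3 (valence 4) → 1 H
  atom 5: S, bond orders sum to 1 (valence 2) → 1 H
  atom 6: C, bond orders sum to 2 (valence 4) → 2 H
  atom 7: C, bond orders sum to 2 (valence 4) → 2 H
  atom 8: C, bond orders sum to 2 (valence 4) → 2 H
  atom 9: C, bond orders sum to 2 (valence 4) → 2 H
  atom 10: C, bond orders sum to 2 (valence 4) → 2 H
  atom 11: C, bond orders sum to 3 (valence 4) → 1 H
  atom 12: C, bond orders sum to 2 (valence 4) → 2 H
  atom 13: C, bond orders sum to 2 (valence 4) → 2 H
  atom 14: C, bond orders sum to 2 (valence 4) → 2 H
  atom 15: C, bond orders sum to 1 (valence 4) → 3 H
  atom 16: C, bond orders sum to 4 (valence 4) → 0 H
  atom 17: O, bond orders sum to 2 (valence 2) → 0 H
  atom 18: O, bond orders sum to 2 (valence 2) → 0 H
  atom 19: C, bond orders sum to 1 (valence 4) → 3 H
Total hydrogens: 30.

30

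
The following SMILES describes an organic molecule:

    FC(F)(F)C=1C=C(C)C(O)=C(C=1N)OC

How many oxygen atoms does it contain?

2

Scan the SMILES for O atoms (remember two-letter symbols like Cl and Br are single atoms).
Oxygen count: 2.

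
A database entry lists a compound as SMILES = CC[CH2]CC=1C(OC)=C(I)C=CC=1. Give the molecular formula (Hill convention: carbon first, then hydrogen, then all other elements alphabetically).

Walk through each heavy atom and fill implicit hydrogens from standard valence (C 4, N 3, O 2, S 2, halogen 1):
  atom 1: C, bond orders sum to 1 (valence 4) → 3 H
  atom 2: C, bond orders sum to 2 (valence 4) → 2 H
  atom 3: C with explicit H count 2
  atom 4: C, bond orders sum to 2 (valence 4) → 2 H
  atom 5: C, bond orders sum to 4 (valence 4) → 0 H
  atom 6: C, bond orders sum to 4 (valence 4) → 0 H
  atom 7: O, bond orders sum to 2 (valence 2) → 0 H
  atom 8: C, bond orders sum to 1 (valence 4) → 3 H
  atom 9: C, bond orders sum to 4 (valence 4) → 0 H
  atom 10: I (halogen, monovalent) → 0 H
  atom 11: C, bond orders sum to 3 (valence 4) → 1 H
  atom 12: C, bond orders sum to 3 (valence 4) → 1 H
  atom 13: C, bond orders sum to 3 (valence 4) → 1 H
Totals → C:11, H:15, I:1, O:1.
In Hill order: C11H15IO.

C11H15IO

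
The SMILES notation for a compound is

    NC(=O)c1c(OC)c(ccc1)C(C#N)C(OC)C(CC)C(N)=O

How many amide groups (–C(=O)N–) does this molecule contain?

The amide motif appears at heavy-atom positions 2, 21 in the SMILES.
Other groups present: 2 ether, 1 nitrile.
Amide count: 2.

2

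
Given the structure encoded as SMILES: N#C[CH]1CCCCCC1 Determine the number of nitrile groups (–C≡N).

The nitrile motif appears at heavy-atom position 2 in the SMILES.
Nitrile count: 1.

1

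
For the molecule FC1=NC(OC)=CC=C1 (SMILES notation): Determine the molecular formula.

C6H6FNO

Walk through each heavy atom and fill implicit hydrogens from standard valence (C 4, N 3, O 2, S 2, halogen 1):
  atom 1: F (halogen, monovalent) → 0 H
  atom 2: C, bond orders sum to 4 (valence 4) → 0 H
  atom 3: N, bond orders sum to 3 (valence 3) → 0 H
  atom 4: C, bond orders sum to 4 (valence 4) → 0 H
  atom 5: O, bond orders sum to 2 (valence 2) → 0 H
  atom 6: C, bond orders sum to 1 (valence 4) → 3 H
  atom 7: C, bond orders sum to 3 (valence 4) → 1 H
  atom 8: C, bond orders sum to 3 (valence 4) → 1 H
  atom 9: C, bond orders sum to 3 (valence 4) → 1 H
Totals → C:6, H:6, F:1, N:1, O:1.
In Hill order: C6H6FNO.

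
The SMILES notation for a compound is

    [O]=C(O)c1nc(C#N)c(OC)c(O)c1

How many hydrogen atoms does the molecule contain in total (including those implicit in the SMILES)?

Walk through each heavy atom and fill implicit hydrogens from standard valence (C 4, N 3, O 2, S 2, halogen 1); for lowercase aromatic atoms, an aromatic c carries 1 H when it has two neighbours and 0 H with three, and aromatic n carries 0 H:
  atom 1: O with explicit H count 0
  atom 2: C, bond orders sum to 4 (valence 4) → 0 H
  atom 3: O, bond orders sum to 1 (valence 2) → 1 H
  atom 4: aromatic c, 3 neighbours → 0 H
  atom 5: aromatic n, 2 neighbours → 0 H
  atom 6: aromatic c, 3 neighbours → 0 H
  atom 7: C, bond orders sum to 4 (valence 4) → 0 H
  atom 8: N, bond orders sum to 3 (valence 3) → 0 H
  atom 9: aromatic c, 3 neighbours → 0 H
  atom 10: O, bond orders sum to 2 (valence 2) → 0 H
  atom 11: C, bond orders sum to 1 (valence 4) → 3 H
  atom 12: aromatic c, 3 neighbours → 0 H
  atom 13: O, bond orders sum to 1 (valence 2) → 1 H
  atom 14: aromatic c, 2 neighbours → 1 H
Total hydrogens: 6.

6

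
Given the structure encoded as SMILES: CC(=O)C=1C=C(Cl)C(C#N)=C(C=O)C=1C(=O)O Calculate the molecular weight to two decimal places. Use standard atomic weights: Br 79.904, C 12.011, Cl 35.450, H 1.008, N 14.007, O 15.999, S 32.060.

First, the molecular formula is C11H6ClNO4 (counting implicit H from valence).
  C: 11 × 12.011 = 132.121
  Cl: 1 × 35.450 = 35.450
  H: 6 × 1.008 = 6.048
  N: 1 × 14.007 = 14.007
  O: 4 × 15.999 = 63.996
Sum: 11×12.011 + 1×35.450 + 6×1.008 + 1×14.007 + 4×15.999 = 251.622 → 251.62 g/mol.

251.62 g/mol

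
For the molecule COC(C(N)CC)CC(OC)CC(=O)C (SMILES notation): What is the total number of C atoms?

11

Count every carbon token in the SMILES (each C, including those in ring-closure positions and inside branches).
Carbon count: 11.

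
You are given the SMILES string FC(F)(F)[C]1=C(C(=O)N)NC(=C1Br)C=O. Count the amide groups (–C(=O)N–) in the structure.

The amide motif appears at heavy-atom position 7 in the SMILES.
Other groups present: 1 aldehyde.
Amide count: 1.

1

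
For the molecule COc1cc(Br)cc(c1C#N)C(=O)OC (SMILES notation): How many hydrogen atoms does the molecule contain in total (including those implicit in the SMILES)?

Walk through each heavy atom and fill implicit hydrogens from standard valence (C 4, N 3, O 2, S 2, halogen 1); for lowercase aromatic atoms, an aromatic c carries 1 H when it has two neighbours and 0 H with three, and aromatic n carries 0 H:
  atom 1: C, bond orders sum to 1 (valence 4) → 3 H
  atom 2: O, bond orders sum to 2 (valence 2) → 0 H
  atom 3: aromatic c, 3 neighbours → 0 H
  atom 4: aromatic c, 2 neighbours → 1 H
  atom 5: aromatic c, 3 neighbours → 0 H
  atom 6: Br (halogen, monovalent) → 0 H
  atom 7: aromatic c, 2 neighbours → 1 H
  atom 8: aromatic c, 3 neighbours → 0 H
  atom 9: aromatic c, 3 neighbours → 0 H
  atom 10: C, bond orders sum to 4 (valence 4) → 0 H
  atom 11: N, bond orders sum to 3 (valence 3) → 0 H
  atom 12: C, bond orders sum to 4 (valence 4) → 0 H
  atom 13: O, bond orders sum to 2 (valence 2) → 0 H
  atom 14: O, bond orders sum to 2 (valence 2) → 0 H
  atom 15: C, bond orders sum to 1 (valence 4) → 3 H
Total hydrogens: 8.

8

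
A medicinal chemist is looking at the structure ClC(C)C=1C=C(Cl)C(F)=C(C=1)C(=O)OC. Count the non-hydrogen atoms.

15

Every atom symbol written in the SMILES (organic subset) is one heavy atom; implicit H are not written.
Heavy atoms by element → C:10, Cl:2, F:1, O:2.
Total: 15.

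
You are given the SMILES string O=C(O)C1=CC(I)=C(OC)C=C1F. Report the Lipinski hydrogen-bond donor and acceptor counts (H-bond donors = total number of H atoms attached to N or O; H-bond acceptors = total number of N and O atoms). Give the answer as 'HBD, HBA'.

Donors: find every N or O and count the H atoms it carries.
  atom 1 (O): bond orders sum to 2 → 0 H
  atom 3 (O): bond orders sum to 1 → 1 H
  atom 9 (O): bond orders sum to 2 → 0 H
Lipinski HBD = 1.
Acceptors: N atoms = 0, O atoms = 3 → HBA = 3.

1, 3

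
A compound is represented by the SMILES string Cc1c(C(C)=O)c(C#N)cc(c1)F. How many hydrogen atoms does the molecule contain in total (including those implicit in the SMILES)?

8

Walk through each heavy atom and fill implicit hydrogens from standard valence (C 4, N 3, O 2, S 2, halogen 1); for lowercase aromatic atoms, an aromatic c carries 1 H when it has two neighbours and 0 H with three, and aromatic n carries 0 H:
  atom 1: C, bond orders sum to 1 (valence 4) → 3 H
  atom 2: aromatic c, 3 neighbours → 0 H
  atom 3: aromatic c, 3 neighbours → 0 H
  atom 4: C, bond orders sum to 4 (valence 4) → 0 H
  atom 5: C, bond orders sum to 1 (valence 4) → 3 H
  atom 6: O, bond orders sum to 2 (valence 2) → 0 H
  atom 7: aromatic c, 3 neighbours → 0 H
  atom 8: C, bond orders sum to 4 (valence 4) → 0 H
  atom 9: N, bond orders sum to 3 (valence 3) → 0 H
  atom 10: aromatic c, 2 neighbours → 1 H
  atom 11: aromatic c, 3 neighbours → 0 H
  atom 12: aromatic c, 2 neighbours → 1 H
  atom 13: F (halogen, monovalent) → 0 H
Total hydrogens: 8.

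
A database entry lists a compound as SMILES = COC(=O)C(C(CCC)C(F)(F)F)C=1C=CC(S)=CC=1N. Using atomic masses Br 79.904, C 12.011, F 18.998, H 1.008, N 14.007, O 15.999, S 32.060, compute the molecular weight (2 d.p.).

321.36 g/mol

First, the molecular formula is C14H18F3NO2S (counting implicit H from valence).
  C: 14 × 12.011 = 168.154
  F: 3 × 18.998 = 56.994
  H: 18 × 1.008 = 18.144
  N: 1 × 14.007 = 14.007
  O: 2 × 15.999 = 31.998
  S: 1 × 32.060 = 32.060
Sum: 14×12.011 + 3×18.998 + 18×1.008 + 1×14.007 + 2×15.999 + 1×32.060 = 321.357 → 321.36 g/mol.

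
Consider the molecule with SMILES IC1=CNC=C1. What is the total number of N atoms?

1

Scan the SMILES for N atoms (remember two-letter symbols like Cl and Br are single atoms).
Nitrogen count: 1.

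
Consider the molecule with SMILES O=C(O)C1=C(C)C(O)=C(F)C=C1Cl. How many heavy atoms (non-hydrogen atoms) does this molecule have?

Every atom symbol written in the SMILES (organic subset) is one heavy atom; implicit H are not written.
Heavy atoms by element → C:8, Cl:1, F:1, O:3.
Total: 13.

13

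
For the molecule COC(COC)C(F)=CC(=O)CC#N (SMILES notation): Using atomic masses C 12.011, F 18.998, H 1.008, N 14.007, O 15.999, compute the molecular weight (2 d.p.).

201.20 g/mol

First, the molecular formula is C9H12FNO3 (counting implicit H from valence).
  C: 9 × 12.011 = 108.099
  F: 1 × 18.998 = 18.998
  H: 12 × 1.008 = 12.096
  N: 1 × 14.007 = 14.007
  O: 3 × 15.999 = 47.997
Sum: 9×12.011 + 1×18.998 + 12×1.008 + 1×14.007 + 3×15.999 = 201.197 → 201.20 g/mol.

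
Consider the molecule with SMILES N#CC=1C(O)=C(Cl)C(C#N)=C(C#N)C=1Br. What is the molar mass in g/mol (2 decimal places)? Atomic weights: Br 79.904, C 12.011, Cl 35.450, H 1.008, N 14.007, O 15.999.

First, the molecular formula is C9HBrClN3O (counting implicit H from valence).
  Br: 1 × 79.904 = 79.904
  C: 9 × 12.011 = 108.099
  Cl: 1 × 35.450 = 35.450
  H: 1 × 1.008 = 1.008
  N: 3 × 14.007 = 42.021
  O: 1 × 15.999 = 15.999
Sum: 1×79.904 + 9×12.011 + 1×35.450 + 1×1.008 + 3×14.007 + 1×15.999 = 282.481 → 282.48 g/mol.

282.48 g/mol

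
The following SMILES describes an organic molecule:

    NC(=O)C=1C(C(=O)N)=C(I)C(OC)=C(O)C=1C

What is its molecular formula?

Walk through each heavy atom and fill implicit hydrogens from standard valence (C 4, N 3, O 2, S 2, halogen 1):
  atom 1: N, bond orders sum to 1 (valence 3) → 2 H
  atom 2: C, bond orders sum to 4 (valence 4) → 0 H
  atom 3: O, bond orders sum to 2 (valence 2) → 0 H
  atom 4: C, bond orders sum to 4 (valence 4) → 0 H
  atom 5: C, bond orders sum to 4 (valence 4) → 0 H
  atom 6: C, bond orders sum to 4 (valence 4) → 0 H
  atom 7: O, bond orders sum to 2 (valence 2) → 0 H
  atom 8: N, bond orders sum to 1 (valence 3) → 2 H
  atom 9: C, bond orders sum to 4 (valence 4) → 0 H
  atom 10: I (halogen, monovalent) → 0 H
  atom 11: C, bond orders sum to 4 (valence 4) → 0 H
  atom 12: O, bond orders sum to 2 (valence 2) → 0 H
  atom 13: C, bond orders sum to 1 (valence 4) → 3 H
  atom 14: C, bond orders sum to 4 (valence 4) → 0 H
  atom 15: O, bond orders sum to 1 (valence 2) → 1 H
  atom 16: C, bond orders sum to 4 (valence 4) → 0 H
  atom 17: C, bond orders sum to 1 (valence 4) → 3 H
Totals → C:10, H:11, I:1, N:2, O:4.

C10H11IN2O4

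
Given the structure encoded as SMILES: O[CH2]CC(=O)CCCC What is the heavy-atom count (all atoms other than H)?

9

Every atom symbol written in the SMILES (organic subset) is one heavy atom; implicit H are not written.
Heavy atoms by element → C:7, O:2.
Total: 9.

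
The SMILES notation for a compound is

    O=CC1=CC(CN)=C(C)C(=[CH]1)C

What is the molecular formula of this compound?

Walk through each heavy atom and fill implicit hydrogens from standard valence (C 4, N 3, O 2, S 2, halogen 1):
  atom 1: O, bond orders sum to 2 (valence 2) → 0 H
  atom 2: C, bond orders sum to 3 (valence 4) → 1 H
  atom 3: C, bond orders sum to 4 (valence 4) → 0 H
  atom 4: C, bond orders sum to 3 (valence 4) → 1 H
  atom 5: C, bond orders sum to 4 (valence 4) → 0 H
  atom 6: C, bond orders sum to 2 (valence 4) → 2 H
  atom 7: N, bond orders sum to 1 (valence 3) → 2 H
  atom 8: C, bond orders sum to 4 (valence 4) → 0 H
  atom 9: C, bond orders sum to 1 (valence 4) → 3 H
  atom 10: C, bond orders sum to 4 (valence 4) → 0 H
  atom 11: C with explicit H count 1
  atom 12: C, bond orders sum to 1 (valence 4) → 3 H
Totals → C:10, H:13, N:1, O:1.

C10H13NO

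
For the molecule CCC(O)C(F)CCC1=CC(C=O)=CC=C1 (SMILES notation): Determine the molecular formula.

C13H17FO2

Walk through each heavy atom and fill implicit hydrogens from standard valence (C 4, N 3, O 2, S 2, halogen 1):
  atom 1: C, bond orders sum to 1 (valence 4) → 3 H
  atom 2: C, bond orders sum to 2 (valence 4) → 2 H
  atom 3: C, bond orders sum to 3 (valence 4) → 1 H
  atom 4: O, bond orders sum to 1 (valence 2) → 1 H
  atom 5: C, bond orders sum to 3 (valence 4) → 1 H
  atom 6: F (halogen, monovalent) → 0 H
  atom 7: C, bond orders sum to 2 (valence 4) → 2 H
  atom 8: C, bond orders sum to 2 (valence 4) → 2 H
  atom 9: C, bond orders sum to 4 (valence 4) → 0 H
  atom 10: C, bond orders sum to 3 (valence 4) → 1 H
  atom 11: C, bond orders sum to 4 (valence 4) → 0 H
  atom 12: C, bond orders sum to 3 (valence 4) → 1 H
  atom 13: O, bond orders sum to 2 (valence 2) → 0 H
  atom 14: C, bond orders sum to 3 (valence 4) → 1 H
  atom 15: C, bond orders sum to 3 (valence 4) → 1 H
  atom 16: C, bond orders sum to 3 (valence 4) → 1 H
Totals → C:13, H:17, F:1, O:2.
In Hill order: C13H17FO2.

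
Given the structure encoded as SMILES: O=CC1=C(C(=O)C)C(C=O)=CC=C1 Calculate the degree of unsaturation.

7

Degree of unsaturation = (number of rings) + (number of π bonds).
Ring closures in the SMILES: 1.
π bonds: 6 double bonds (each 1 DoU) → 6 DoU from unsaturation.
Total DoU = 1 + 6 = 7.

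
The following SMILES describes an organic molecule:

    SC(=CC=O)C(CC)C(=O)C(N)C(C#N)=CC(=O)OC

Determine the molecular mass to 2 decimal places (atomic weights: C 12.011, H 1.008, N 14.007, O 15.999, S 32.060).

296.34 g/mol

First, the molecular formula is C13H16N2O4S (counting implicit H from valence).
  C: 13 × 12.011 = 156.143
  H: 16 × 1.008 = 16.128
  N: 2 × 14.007 = 28.014
  O: 4 × 15.999 = 63.996
  S: 1 × 32.060 = 32.060
Sum: 13×12.011 + 16×1.008 + 2×14.007 + 4×15.999 + 1×32.060 = 296.341 → 296.34 g/mol.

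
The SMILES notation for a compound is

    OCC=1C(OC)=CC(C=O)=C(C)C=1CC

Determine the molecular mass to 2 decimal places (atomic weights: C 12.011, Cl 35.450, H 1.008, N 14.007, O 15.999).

208.26 g/mol

First, the molecular formula is C12H16O3 (counting implicit H from valence).
  C: 12 × 12.011 = 144.132
  H: 16 × 1.008 = 16.128
  O: 3 × 15.999 = 47.997
Sum: 12×12.011 + 16×1.008 + 3×15.999 = 208.257 → 208.26 g/mol.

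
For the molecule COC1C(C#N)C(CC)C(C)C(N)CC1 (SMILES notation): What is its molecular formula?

Walk through each heavy atom and fill implicit hydrogens from standard valence (C 4, N 3, O 2, S 2, halogen 1):
  atom 1: C, bond orders sum to 1 (valence 4) → 3 H
  atom 2: O, bond orders sum to 2 (valence 2) → 0 H
  atom 3: C, bond orders sum to 3 (valence 4) → 1 H
  atom 4: C, bond orders sum to 3 (valence 4) → 1 H
  atom 5: C, bond orders sum to 4 (valence 4) → 0 H
  atom 6: N, bond orders sum to 3 (valence 3) → 0 H
  atom 7: C, bond orders sum to 3 (valence 4) → 1 H
  atom 8: C, bond orders sum to 2 (valence 4) → 2 H
  atom 9: C, bond orders sum to 1 (valence 4) → 3 H
  atom 10: C, bond orders sum to 3 (valence 4) → 1 H
  atom 11: C, bond orders sum to 1 (valence 4) → 3 H
  atom 12: C, bond orders sum to 3 (valence 4) → 1 H
  atom 13: N, bond orders sum to 1 (valence 3) → 2 H
  atom 14: C, bond orders sum to 2 (valence 4) → 2 H
  atom 15: C, bond orders sum to 2 (valence 4) → 2 H
Totals → C:12, H:22, N:2, O:1.
In Hill order: C12H22N2O.

C12H22N2O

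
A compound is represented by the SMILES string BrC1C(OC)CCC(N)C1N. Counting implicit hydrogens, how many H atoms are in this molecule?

Walk through each heavy atom and fill implicit hydrogens from standard valence (C 4, N 3, O 2, S 2, halogen 1):
  atom 1: Br (halogen, monovalent) → 0 H
  atom 2: C, bond orders sum to 3 (valence 4) → 1 H
  atom 3: C, bond orders sum to 3 (valence 4) → 1 H
  atom 4: O, bond orders sum to 2 (valence 2) → 0 H
  atom 5: C, bond orders sum to 1 (valence 4) → 3 H
  atom 6: C, bond orders sum to 2 (valence 4) → 2 H
  atom 7: C, bond orders sum to 2 (valence 4) → 2 H
  atom 8: C, bond orders sum to 3 (valence 4) → 1 H
  atom 9: N, bond orders sum to 1 (valence 3) → 2 H
  atom 10: C, bond orders sum to 3 (valence 4) → 1 H
  atom 11: N, bond orders sum to 1 (valence 3) → 2 H
Total hydrogens: 15.

15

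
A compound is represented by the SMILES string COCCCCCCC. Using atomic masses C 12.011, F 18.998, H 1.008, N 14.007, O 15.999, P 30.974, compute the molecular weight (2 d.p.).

First, the molecular formula is C8H18O (counting implicit H from valence).
  C: 8 × 12.011 = 96.088
  H: 18 × 1.008 = 18.144
  O: 1 × 15.999 = 15.999
Sum: 8×12.011 + 18×1.008 + 1×15.999 = 130.231 → 130.23 g/mol.

130.23 g/mol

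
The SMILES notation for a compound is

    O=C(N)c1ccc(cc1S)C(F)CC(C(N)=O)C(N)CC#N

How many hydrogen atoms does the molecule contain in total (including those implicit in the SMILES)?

17

Walk through each heavy atom and fill implicit hydrogens from standard valence (C 4, N 3, O 2, S 2, halogen 1); for lowercase aromatic atoms, an aromatic c carries 1 H when it has two neighbours and 0 H with three, and aromatic n carries 0 H:
  atom 1: O, bond orders sum to 2 (valence 2) → 0 H
  atom 2: C, bond orders sum to 4 (valence 4) → 0 H
  atom 3: N, bond orders sum to 1 (valence 3) → 2 H
  atom 4: aromatic c, 3 neighbours → 0 H
  atom 5: aromatic c, 2 neighbours → 1 H
  atom 6: aromatic c, 2 neighbours → 1 H
  atom 7: aromatic c, 3 neighbours → 0 H
  atom 8: aromatic c, 2 neighbours → 1 H
  atom 9: aromatic c, 3 neighbours → 0 H
  atom 10: S, bond orders sum to 1 (valence 2) → 1 H
  atom 11: C, bond orders sum to 3 (valence 4) → 1 H
  atom 12: F (halogen, monovalent) → 0 H
  atom 13: C, bond orders sum to 2 (valence 4) → 2 H
  atom 14: C, bond orders sum to 3 (valence 4) → 1 H
  atom 15: C, bond orders sum to 4 (valence 4) → 0 H
  atom 16: N, bond orders sum to 1 (valence 3) → 2 H
  atom 17: O, bond orders sum to 2 (valence 2) → 0 H
  atom 18: C, bond orders sum to 3 (valence 4) → 1 H
  atom 19: N, bond orders sum to 1 (valence 3) → 2 H
  atom 20: C, bond orders sum to 2 (valence 4) → 2 H
  atom 21: C, bond orders sum to 4 (valence 4) → 0 H
  atom 22: N, bond orders sum to 3 (valence 3) → 0 H
Total hydrogens: 17.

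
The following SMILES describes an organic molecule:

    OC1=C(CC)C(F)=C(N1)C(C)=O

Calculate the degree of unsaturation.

4

Degree of unsaturation = (number of rings) + (number of π bonds).
Ring closures in the SMILES: 1.
π bonds: 3 double bonds (each 1 DoU) → 3 DoU from unsaturation.
Total DoU = 1 + 3 = 4.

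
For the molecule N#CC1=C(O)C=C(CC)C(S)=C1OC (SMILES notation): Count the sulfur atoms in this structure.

1

Scan the SMILES for S atoms (remember two-letter symbols like Cl and Br are single atoms).
Sulfur count: 1.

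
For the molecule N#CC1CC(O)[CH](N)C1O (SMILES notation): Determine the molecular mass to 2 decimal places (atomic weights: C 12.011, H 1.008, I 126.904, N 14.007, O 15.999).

142.16 g/mol

First, the molecular formula is C6H10N2O2 (counting implicit H from valence).
  C: 6 × 12.011 = 72.066
  H: 10 × 1.008 = 10.080
  N: 2 × 14.007 = 28.014
  O: 2 × 15.999 = 31.998
Sum: 6×12.011 + 10×1.008 + 2×14.007 + 2×15.999 = 142.158 → 142.16 g/mol.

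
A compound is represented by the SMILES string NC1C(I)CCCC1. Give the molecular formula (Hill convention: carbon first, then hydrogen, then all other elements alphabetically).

C6H12IN

Walk through each heavy atom and fill implicit hydrogens from standard valence (C 4, N 3, O 2, S 2, halogen 1):
  atom 1: N, bond orders sum to 1 (valence 3) → 2 H
  atom 2: C, bond orders sum to 3 (valence 4) → 1 H
  atom 3: C, bond orders sum to 3 (valence 4) → 1 H
  atom 4: I (halogen, monovalent) → 0 H
  atom 5: C, bond orders sum to 2 (valence 4) → 2 H
  atom 6: C, bond orders sum to 2 (valence 4) → 2 H
  atom 7: C, bond orders sum to 2 (valence 4) → 2 H
  atom 8: C, bond orders sum to 2 (valence 4) → 2 H
Totals → C:6, H:12, I:1, N:1.
In Hill order: C6H12IN.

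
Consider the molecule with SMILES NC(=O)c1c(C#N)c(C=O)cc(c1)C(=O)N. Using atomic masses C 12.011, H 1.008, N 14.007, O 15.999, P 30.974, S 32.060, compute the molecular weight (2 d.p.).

First, the molecular formula is C10H7N3O3 (counting implicit H from valence).
  C: 10 × 12.011 = 120.110
  H: 7 × 1.008 = 7.056
  N: 3 × 14.007 = 42.021
  O: 3 × 15.999 = 47.997
Sum: 10×12.011 + 7×1.008 + 3×14.007 + 3×15.999 = 217.184 → 217.18 g/mol.

217.18 g/mol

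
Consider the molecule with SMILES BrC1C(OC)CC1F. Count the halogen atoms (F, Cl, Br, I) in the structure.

2

Halogen atoms appear at heavy-atom positions 1, 8 (1×Br, 1×F).
Other groups present: 1 ether.
Halogen count: 2.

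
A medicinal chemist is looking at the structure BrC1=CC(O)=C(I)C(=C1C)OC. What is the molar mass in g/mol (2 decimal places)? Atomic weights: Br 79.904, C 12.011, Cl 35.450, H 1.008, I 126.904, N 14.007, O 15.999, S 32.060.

First, the molecular formula is C8H8BrIO2 (counting implicit H from valence).
  Br: 1 × 79.904 = 79.904
  C: 8 × 12.011 = 96.088
  H: 8 × 1.008 = 8.064
  I: 1 × 126.904 = 126.904
  O: 2 × 15.999 = 31.998
Sum: 1×79.904 + 8×12.011 + 8×1.008 + 1×126.904 + 2×15.999 = 342.958 → 342.96 g/mol.

342.96 g/mol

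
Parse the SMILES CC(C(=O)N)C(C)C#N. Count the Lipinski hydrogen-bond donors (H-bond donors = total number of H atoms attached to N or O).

2

Donors: find every N or O and count the H atoms it carries.
  atom 4 (O): bond orders sum to 2 → 0 H
  atom 5 (N): bond orders sum to 1 → 2 H
  atom 9 (N): bond orders sum to 3 → 0 H
Lipinski HBD = 2.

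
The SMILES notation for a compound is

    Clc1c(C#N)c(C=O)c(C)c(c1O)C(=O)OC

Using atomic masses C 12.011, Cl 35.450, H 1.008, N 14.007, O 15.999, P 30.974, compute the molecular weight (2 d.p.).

253.64 g/mol

First, the molecular formula is C11H8ClNO4 (counting implicit H from valence).
  C: 11 × 12.011 = 132.121
  Cl: 1 × 35.450 = 35.450
  H: 8 × 1.008 = 8.064
  N: 1 × 14.007 = 14.007
  O: 4 × 15.999 = 63.996
Sum: 11×12.011 + 1×35.450 + 8×1.008 + 1×14.007 + 4×15.999 = 253.638 → 253.64 g/mol.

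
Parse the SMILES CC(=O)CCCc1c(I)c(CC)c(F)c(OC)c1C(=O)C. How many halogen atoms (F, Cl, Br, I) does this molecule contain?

Halogen atoms appear at heavy-atom positions 9, 14 (1×F, 1×I).
Other groups present: 1 ether, 2 ketone.
Halogen count: 2.

2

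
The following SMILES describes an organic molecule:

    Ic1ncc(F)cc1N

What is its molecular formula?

Walk through each heavy atom and fill implicit hydrogens from standard valence (C 4, N 3, O 2, S 2, halogen 1); for lowercase aromatic atoms, an aromatic c carries 1 H when it has two neighbours and 0 H with three, and aromatic n carries 0 H:
  atom 1: I (halogen, monovalent) → 0 H
  atom 2: aromatic c, 3 neighbours → 0 H
  atom 3: aromatic n, 2 neighbours → 0 H
  atom 4: aromatic c, 2 neighbours → 1 H
  atom 5: aromatic c, 3 neighbours → 0 H
  atom 6: F (halogen, monovalent) → 0 H
  atom 7: aromatic c, 2 neighbours → 1 H
  atom 8: aromatic c, 3 neighbours → 0 H
  atom 9: N, bond orders sum to 1 (valence 3) → 2 H
Totals → C:5, H:4, F:1, I:1, N:2.

C5H4FIN2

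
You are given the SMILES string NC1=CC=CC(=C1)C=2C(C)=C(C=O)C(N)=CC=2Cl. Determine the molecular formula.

C14H13ClN2O

Walk through each heavy atom and fill implicit hydrogens from standard valence (C 4, N 3, O 2, S 2, halogen 1):
  atom 1: N, bond orders sum to 1 (valence 3) → 2 H
  atom 2: C, bond orders sum to 4 (valence 4) → 0 H
  atom 3: C, bond orders sum to 3 (valence 4) → 1 H
  atom 4: C, bond orders sum to 3 (valence 4) → 1 H
  atom 5: C, bond orders sum to 3 (valence 4) → 1 H
  atom 6: C, bond orders sum to 4 (valence 4) → 0 H
  atom 7: C, bond orders sum to 3 (valence 4) → 1 H
  atom 8: C, bond orders sum to 4 (valence 4) → 0 H
  atom 9: C, bond orders sum to 4 (valence 4) → 0 H
  atom 10: C, bond orders sum to 1 (valence 4) → 3 H
  atom 11: C, bond orders sum to 4 (valence 4) → 0 H
  atom 12: C, bond orders sum to 3 (valence 4) → 1 H
  atom 13: O, bond orders sum to 2 (valence 2) → 0 H
  atom 14: C, bond orders sum to 4 (valence 4) → 0 H
  atom 15: N, bond orders sum to 1 (valence 3) → 2 H
  atom 16: C, bond orders sum to 3 (valence 4) → 1 H
  atom 17: C, bond orders sum to 4 (valence 4) → 0 H
  atom 18: Cl (halogen, monovalent) → 0 H
Totals → C:14, H:13, Cl:1, N:2, O:1.
In Hill order: C14H13ClN2O.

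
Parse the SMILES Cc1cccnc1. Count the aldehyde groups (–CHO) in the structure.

Scan the SMILES for the aldehyde motif — none present.

0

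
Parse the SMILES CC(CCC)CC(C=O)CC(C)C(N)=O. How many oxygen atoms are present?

Scan the SMILES for O atoms (remember two-letter symbols like Cl and Br are single atoms).
Oxygen count: 2.

2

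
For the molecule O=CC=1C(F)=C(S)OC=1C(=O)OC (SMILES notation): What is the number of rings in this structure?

In SMILES, each pair of matching ring-closure digits denotes one ring-closing bond; the number of such bonds equals the number of independent rings.
Ring-closure bonds here: 1.

1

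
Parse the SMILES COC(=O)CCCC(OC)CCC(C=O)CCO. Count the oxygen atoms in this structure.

Scan the SMILES for O atoms (remember two-letter symbols like Cl and Br are single atoms).
Oxygen count: 5.

5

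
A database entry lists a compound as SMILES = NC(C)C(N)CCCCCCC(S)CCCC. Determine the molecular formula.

C14H32N2S

Walk through each heavy atom and fill implicit hydrogens from standard valence (C 4, N 3, O 2, S 2, halogen 1):
  atom 1: N, bond orders sum to 1 (valence 3) → 2 H
  atom 2: C, bond orders sum to 3 (valence 4) → 1 H
  atom 3: C, bond orders sum to 1 (valence 4) → 3 H
  atom 4: C, bond orders sum to 3 (valence 4) → 1 H
  atom 5: N, bond orders sum to 1 (valence 3) → 2 H
  atom 6: C, bond orders sum to 2 (valence 4) → 2 H
  atom 7: C, bond orders sum to 2 (valence 4) → 2 H
  atom 8: C, bond orders sum to 2 (valence 4) → 2 H
  atom 9: C, bond orders sum to 2 (valence 4) → 2 H
  atom 10: C, bond orders sum to 2 (valence 4) → 2 H
  atom 11: C, bond orders sum to 2 (valence 4) → 2 H
  atom 12: C, bond orders sum to 3 (valence 4) → 1 H
  atom 13: S, bond orders sum to 1 (valence 2) → 1 H
  atom 14: C, bond orders sum to 2 (valence 4) → 2 H
  atom 15: C, bond orders sum to 2 (valence 4) → 2 H
  atom 16: C, bond orders sum to 2 (valence 4) → 2 H
  atom 17: C, bond orders sum to 1 (valence 4) → 3 H
Totals → C:14, H:32, N:2, S:1.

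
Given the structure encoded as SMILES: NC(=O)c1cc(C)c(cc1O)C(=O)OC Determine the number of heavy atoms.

15

Every atom symbol written in the SMILES (organic subset) is one heavy atom; implicit H are not written.
Heavy atoms by element → C:10, N:1, O:4.
Total: 15.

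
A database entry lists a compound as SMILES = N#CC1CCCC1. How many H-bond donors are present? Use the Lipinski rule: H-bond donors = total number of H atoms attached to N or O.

Donors: find every N or O and count the H atoms it carries.
  atom 1 (N): bond orders sum to 3 → 0 H
Lipinski HBD = 0.

0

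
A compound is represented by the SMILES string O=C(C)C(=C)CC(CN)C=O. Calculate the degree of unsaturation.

Degree of unsaturation = (number of rings) + (number of π bonds).
Ring closures in the SMILES: 0.
π bonds: 3 double bonds (each 1 DoU) → 3 DoU from unsaturation.
Total DoU = 0 + 3 = 3.

3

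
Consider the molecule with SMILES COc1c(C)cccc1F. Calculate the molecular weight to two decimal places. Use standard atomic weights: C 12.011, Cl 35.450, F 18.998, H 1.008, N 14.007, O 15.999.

140.16 g/mol

First, the molecular formula is C8H9FO (counting implicit H from valence).
  C: 8 × 12.011 = 96.088
  F: 1 × 18.998 = 18.998
  H: 9 × 1.008 = 9.072
  O: 1 × 15.999 = 15.999
Sum: 8×12.011 + 1×18.998 + 9×1.008 + 1×15.999 = 140.157 → 140.16 g/mol.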